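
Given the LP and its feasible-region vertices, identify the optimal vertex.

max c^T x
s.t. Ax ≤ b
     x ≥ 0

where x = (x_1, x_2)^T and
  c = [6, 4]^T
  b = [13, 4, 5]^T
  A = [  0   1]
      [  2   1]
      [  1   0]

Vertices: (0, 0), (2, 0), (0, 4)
Evaluating z = 6x_1 + 4x_2 at each vertex:
  (0, 0): z = 0
  (2, 0): z = 12
  (0, 4): z = 16

The largest value is z = 16, attained at (0, 4).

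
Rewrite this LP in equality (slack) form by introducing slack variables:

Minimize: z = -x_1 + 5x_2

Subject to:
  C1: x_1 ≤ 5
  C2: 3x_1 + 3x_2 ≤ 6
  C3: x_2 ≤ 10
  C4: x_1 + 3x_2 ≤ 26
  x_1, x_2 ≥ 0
min z = -x_1 + 5x_2

s.t.
  x_1 + s1 = 5
  3x_1 + 3x_2 + s2 = 6
  x_2 + s3 = 10
  x_1 + 3x_2 + s4 = 26
  x_1, x_2, s1, s2, s3, s4 ≥ 0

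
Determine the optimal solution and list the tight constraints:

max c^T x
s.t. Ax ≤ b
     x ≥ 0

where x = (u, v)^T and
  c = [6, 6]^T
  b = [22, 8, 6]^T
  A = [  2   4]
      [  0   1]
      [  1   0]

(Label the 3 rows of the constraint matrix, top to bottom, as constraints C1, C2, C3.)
Optimal: u = 6, v = 2.5
Slack at optimum:
  C1: slack = 0 (binding)
  C2: slack = 5.5
  C3: slack = 0 (binding)
  u ≥ 0: u = 6
  v ≥ 0: v = 2.5
Binding constraints: C1, C3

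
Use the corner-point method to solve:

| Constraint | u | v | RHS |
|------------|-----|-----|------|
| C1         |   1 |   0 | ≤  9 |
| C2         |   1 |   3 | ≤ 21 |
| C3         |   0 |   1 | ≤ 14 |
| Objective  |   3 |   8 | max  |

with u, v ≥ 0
Each vertex is the intersection of two constraint boundaries that also satisfies all remaining constraints:
  u = 0 and v = 0 → (0, 0)
  u = 9 and v = 0 → (9, 0)
  u = 9 and u + 3v = 21 → (9, 4)
  u + 3v = 21 and u = 0 → (0, 7)

Evaluating z = 3u + 8v at each vertex:
  (0, 0): z = 0
  (9, 0): z = 27
  (9, 4): z = 59
  (0, 7): z = 56

The maximum is at (9, 4) with z = 59.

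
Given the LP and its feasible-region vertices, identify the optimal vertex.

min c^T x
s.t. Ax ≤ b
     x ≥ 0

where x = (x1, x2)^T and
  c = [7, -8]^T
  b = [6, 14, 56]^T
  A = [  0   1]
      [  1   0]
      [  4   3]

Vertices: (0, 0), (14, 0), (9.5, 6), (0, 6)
Evaluating z = 7x1 - 8x2 at each vertex:
  (0, 0): z = 0
  (14, 0): z = 98
  (9.5, 6): z = 18.5
  (0, 6): z = -48

The smallest value is z = -48, attained at (0, 6).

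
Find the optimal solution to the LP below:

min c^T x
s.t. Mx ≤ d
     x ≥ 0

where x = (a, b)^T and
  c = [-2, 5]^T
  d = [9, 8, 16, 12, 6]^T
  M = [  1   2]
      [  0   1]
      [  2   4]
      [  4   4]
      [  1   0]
Each vertex is the intersection of two constraint boundaries that also satisfies all remaining constraints:
  a = 0 and b = 0 → (0, 0)
  4a + 4b = 12 and b = 0 → (3, 0)
  4a + 4b = 12 and a = 0 → (0, 3)

Evaluating z = -2a + 5b at each vertex:
  (0, 0): z = 0
  (3, 0): z = -6
  (0, 3): z = 15

The minimum is at (3, 0) with z = -6.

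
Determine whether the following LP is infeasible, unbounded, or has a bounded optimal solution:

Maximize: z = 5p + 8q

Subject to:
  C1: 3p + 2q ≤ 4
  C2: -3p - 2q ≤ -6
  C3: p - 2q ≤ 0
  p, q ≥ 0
C1 requires 3p + 2q ≤ 4, while C2 (-3p - 2q ≤ -6) is equivalent to 3p + 2q ≥ 6. Together they would need 6 ≤ 3p + 2q ≤ 4, which is impossible since 6 > 4. No point satisfies all constraints.

Infeasible: no point satisfies all constraints simultaneously.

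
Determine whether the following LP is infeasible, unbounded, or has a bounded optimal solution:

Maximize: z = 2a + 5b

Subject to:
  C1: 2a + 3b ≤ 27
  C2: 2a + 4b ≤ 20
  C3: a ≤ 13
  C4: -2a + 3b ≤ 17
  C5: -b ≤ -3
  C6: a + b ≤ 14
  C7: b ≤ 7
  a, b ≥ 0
The point (0, 5) satisfies every constraint, so the LP is feasible; the constraints give a ≤ 13 and b ≤ 7, which with a, b ≥ 0 keep the feasible region inside a bounded box. A feasible, bounded LP attains a finite optimum at a vertex.

Feasible with finite optimum z* = 25 at (0, 5).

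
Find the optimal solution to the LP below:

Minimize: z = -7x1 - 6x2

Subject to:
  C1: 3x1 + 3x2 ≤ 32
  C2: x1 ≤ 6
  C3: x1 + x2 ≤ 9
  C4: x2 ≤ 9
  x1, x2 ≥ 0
x1 = 6, x2 = 3, z = -60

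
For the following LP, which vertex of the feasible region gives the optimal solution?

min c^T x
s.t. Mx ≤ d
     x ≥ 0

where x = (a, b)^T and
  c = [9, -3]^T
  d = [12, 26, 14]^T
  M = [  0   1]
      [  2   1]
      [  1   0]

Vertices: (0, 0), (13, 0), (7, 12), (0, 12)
Evaluating z = 9a - 3b at each vertex:
  (0, 0): z = 0
  (13, 0): z = 117
  (7, 12): z = 27
  (0, 12): z = -36

The smallest value is z = -36, attained at (0, 12).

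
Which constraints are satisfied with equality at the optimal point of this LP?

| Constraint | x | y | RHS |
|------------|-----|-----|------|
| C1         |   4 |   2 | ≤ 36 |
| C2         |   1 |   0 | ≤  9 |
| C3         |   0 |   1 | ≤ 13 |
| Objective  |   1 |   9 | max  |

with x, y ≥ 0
Optimal: x = 2.5, y = 13
Slack at optimum:
  C1: slack = 0 (binding)
  C2: slack = 6.5
  C3: slack = 0 (binding)
  x ≥ 0: x = 2.5
  y ≥ 0: y = 13
Binding constraints: C1, C3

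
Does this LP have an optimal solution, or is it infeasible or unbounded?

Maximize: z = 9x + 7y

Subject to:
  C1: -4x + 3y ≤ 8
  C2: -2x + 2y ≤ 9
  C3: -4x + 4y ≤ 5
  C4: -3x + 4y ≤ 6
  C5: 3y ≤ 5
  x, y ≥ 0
Feasible point: (0, 0) satisfies every constraint, so the LP is feasible.
Direction d = (1, 0): for each constraint row a, a·d ≤ 0 —
  (-4)(1) + (3)(0) = -4 ≤ 0
  (-2)(1) + (2)(0) = -2 ≤ 0
  (-4)(1) + (4)(0) = -4 ≤ 0
  (-3)(1) + (4)(0) = -3 ≤ 0
  (0)(1) + (3)(0) = 0 ≤ 0
and d ≥ 0, so (0, 0) + t·d stays feasible for every t ≥ 0. Along this ray z = 9x + 7y changes by 9 per unit t, so z → +∞.

Unbounded — the objective can increase without bound over the feasible region.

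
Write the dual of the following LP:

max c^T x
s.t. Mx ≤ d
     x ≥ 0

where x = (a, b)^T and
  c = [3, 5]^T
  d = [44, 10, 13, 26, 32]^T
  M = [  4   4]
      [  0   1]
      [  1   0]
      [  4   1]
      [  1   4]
Minimize: z = 44y1 + 10y2 + 13y3 + 26y4 + 32y5

Subject to:
  C1: -4y1 - y3 - 4y4 - y5 ≤ -3
  C2: -4y1 - y2 - y4 - 4y5 ≤ -5
  y1, y2, y3, y4, y5 ≥ 0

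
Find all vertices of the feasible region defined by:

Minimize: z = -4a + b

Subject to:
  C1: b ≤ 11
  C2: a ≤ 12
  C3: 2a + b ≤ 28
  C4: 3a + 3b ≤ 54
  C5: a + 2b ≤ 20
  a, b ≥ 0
Each vertex is the intersection of two constraint boundaries that also satisfies all remaining constraints:
  a = 0 and b = 0 → (0, 0)
  a = 12 and b = 0 → (12, 0)
  a = 12 and 2a + b = 28 → (12, 4)
  a + 2b = 20 and a = 0 → (0, 10)

Vertices: (0, 0), (12, 0), (12, 4), (0, 10)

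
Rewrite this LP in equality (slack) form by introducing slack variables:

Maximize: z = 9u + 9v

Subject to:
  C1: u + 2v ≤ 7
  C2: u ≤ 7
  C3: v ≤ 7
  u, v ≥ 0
max z = 9u + 9v

s.t.
  u + 2v + s1 = 7
  u + s2 = 7
  v + s3 = 7
  u, v, s1, s2, s3 ≥ 0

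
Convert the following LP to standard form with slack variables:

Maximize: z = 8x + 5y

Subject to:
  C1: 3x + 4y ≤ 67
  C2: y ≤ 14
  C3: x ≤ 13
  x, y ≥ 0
max z = 8x + 5y

s.t.
  3x + 4y + s1 = 67
  y + s2 = 14
  x + s3 = 13
  x, y, s1, s2, s3 ≥ 0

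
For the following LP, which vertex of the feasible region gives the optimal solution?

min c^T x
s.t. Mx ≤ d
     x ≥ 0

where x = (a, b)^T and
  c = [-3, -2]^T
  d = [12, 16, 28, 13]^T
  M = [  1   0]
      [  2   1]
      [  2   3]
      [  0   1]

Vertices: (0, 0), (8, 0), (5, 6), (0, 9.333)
Evaluating z = -3a - 2b at each vertex:
  (0, 0): z = 0
  (8, 0): z = -24
  (5, 6): z = -27
  (0, 9.333): z = -18.67

The smallest value is z = -27, attained at (5, 6).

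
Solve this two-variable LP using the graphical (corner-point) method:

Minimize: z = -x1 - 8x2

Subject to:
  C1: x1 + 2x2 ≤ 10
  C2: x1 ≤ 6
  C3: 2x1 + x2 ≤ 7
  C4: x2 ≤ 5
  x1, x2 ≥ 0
x1 = 0, x2 = 5, z = -40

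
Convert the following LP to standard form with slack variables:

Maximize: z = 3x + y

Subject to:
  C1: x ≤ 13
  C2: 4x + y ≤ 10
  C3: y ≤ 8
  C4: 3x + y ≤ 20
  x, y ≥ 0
max z = 3x + y

s.t.
  x + s1 = 13
  4x + y + s2 = 10
  y + s3 = 8
  3x + y + s4 = 20
  x, y, s1, s2, s3, s4 ≥ 0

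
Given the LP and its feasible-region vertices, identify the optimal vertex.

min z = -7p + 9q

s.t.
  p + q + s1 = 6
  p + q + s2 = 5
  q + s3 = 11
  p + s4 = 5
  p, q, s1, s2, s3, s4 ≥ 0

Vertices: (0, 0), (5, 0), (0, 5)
Evaluating z = -7p + 9q at each vertex:
  (0, 0): z = 0
  (5, 0): z = -35
  (0, 5): z = 45

The smallest value is z = -35, attained at (5, 0).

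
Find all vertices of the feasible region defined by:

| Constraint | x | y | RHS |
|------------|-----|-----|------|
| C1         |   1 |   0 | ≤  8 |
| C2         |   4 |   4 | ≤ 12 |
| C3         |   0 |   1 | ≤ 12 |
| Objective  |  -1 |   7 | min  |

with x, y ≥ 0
Each vertex is the intersection of two constraint boundaries that also satisfies all remaining constraints:
  x = 0 and y = 0 → (0, 0)
  4x + 4y = 12 and y = 0 → (3, 0)
  4x + 4y = 12 and x = 0 → (0, 3)

Vertices: (0, 0), (3, 0), (0, 3)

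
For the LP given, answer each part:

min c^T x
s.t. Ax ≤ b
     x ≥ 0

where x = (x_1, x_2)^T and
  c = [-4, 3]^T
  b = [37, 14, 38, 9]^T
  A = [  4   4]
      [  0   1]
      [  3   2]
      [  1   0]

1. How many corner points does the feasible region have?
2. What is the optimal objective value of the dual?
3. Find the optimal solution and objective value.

1. 4
2. -36 (by strong duality, equal to the primal optimum)
3. x_1 = 9, x_2 = 0, z = -36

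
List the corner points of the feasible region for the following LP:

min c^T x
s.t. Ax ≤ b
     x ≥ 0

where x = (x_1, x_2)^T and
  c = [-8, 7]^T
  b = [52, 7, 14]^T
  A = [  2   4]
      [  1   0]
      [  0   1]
Each vertex is the intersection of two constraint boundaries that also satisfies all remaining constraints:
  x_1 = 0 and x_2 = 0 → (0, 0)
  x_1 = 7 and x_2 = 0 → (7, 0)
  2x_1 + 4x_2 = 52 and x_1 = 7 → (7, 9.5)
  2x_1 + 4x_2 = 52 and x_1 = 0 → (0, 13)

Vertices: (0, 0), (7, 0), (7, 9.5), (0, 13)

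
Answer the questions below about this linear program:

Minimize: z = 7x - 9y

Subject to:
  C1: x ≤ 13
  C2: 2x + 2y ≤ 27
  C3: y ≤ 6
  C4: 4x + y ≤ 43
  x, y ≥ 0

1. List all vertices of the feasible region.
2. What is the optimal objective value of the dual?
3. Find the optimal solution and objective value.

1. (0, 0), (10.75, 0), (9.833, 3.667), (7.5, 6), (0, 6)
2. -54 (by strong duality, equal to the primal optimum)
3. x = 0, y = 6, z = -54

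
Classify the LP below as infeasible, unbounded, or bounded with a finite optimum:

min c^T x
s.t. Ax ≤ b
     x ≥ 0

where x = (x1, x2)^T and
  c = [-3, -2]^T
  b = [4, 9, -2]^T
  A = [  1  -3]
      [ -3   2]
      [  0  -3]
Feasible point: (0, 1) satisfies every constraint, so the LP is feasible.
Direction d = (1, 1): for each constraint row a, a·d ≤ 0 —
  (1)(1) + (-3)(1) = -2 ≤ 0
  (-3)(1) + (2)(1) = -1 ≤ 0
  (0)(1) + (-3)(1) = -3 ≤ 0
and d ≥ 0, so (0, 1) + t·d stays feasible for every t ≥ 0. Along this ray z = -3x1 - 2x2 changes by -5 per unit t, so z → −∞.

Unbounded: there is a feasible ray along which z → −∞.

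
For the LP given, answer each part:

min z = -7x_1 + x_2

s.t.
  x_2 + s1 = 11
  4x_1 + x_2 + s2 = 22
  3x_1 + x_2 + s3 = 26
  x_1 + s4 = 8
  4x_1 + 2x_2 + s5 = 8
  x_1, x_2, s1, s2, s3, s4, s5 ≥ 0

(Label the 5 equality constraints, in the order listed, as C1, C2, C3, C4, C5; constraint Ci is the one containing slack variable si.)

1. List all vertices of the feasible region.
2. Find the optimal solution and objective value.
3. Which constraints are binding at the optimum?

1. (0, 0), (2, 0), (0, 4)
2. x_1 = 2, x_2 = 0, z = -14
3. C5, x_2 ≥ 0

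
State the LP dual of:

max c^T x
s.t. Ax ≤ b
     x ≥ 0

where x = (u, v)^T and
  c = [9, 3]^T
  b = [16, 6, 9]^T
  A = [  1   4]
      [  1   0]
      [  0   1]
Minimize: z = 16y1 + 6y2 + 9y3

Subject to:
  C1: -y1 - y2 ≤ -9
  C2: -4y1 - y3 ≤ -3
  y1, y2, y3 ≥ 0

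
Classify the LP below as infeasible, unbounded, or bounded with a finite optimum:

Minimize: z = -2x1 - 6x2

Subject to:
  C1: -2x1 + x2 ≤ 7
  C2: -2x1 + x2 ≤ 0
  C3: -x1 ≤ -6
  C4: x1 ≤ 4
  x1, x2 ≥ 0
C4 requires x1 ≤ 4, while C3 (-x1 ≤ -6) is equivalent to x1 ≥ 6. Together they would need 6 ≤ x1 ≤ 4, which is impossible since 6 > 4. No point satisfies all constraints.

Infeasible — the constraint set is empty.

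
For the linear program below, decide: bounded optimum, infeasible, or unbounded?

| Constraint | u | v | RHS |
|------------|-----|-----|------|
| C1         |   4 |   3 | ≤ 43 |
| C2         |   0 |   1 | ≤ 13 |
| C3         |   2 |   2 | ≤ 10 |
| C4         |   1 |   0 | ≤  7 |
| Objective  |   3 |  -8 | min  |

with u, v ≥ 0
The point (0, 5) satisfies every constraint, so the LP is feasible; the constraints give u ≤ 7 and v ≤ 13, which with u, v ≥ 0 keep the feasible region inside a bounded box. A feasible, bounded LP attains a finite optimum at a vertex.

Evaluating z = 3u - 8v at each vertex:
  (0, 0): z = 0
  (5, 0): z = 15
  (0, 5): z = -40

Feasible with finite optimum z* = -40 at (0, 5).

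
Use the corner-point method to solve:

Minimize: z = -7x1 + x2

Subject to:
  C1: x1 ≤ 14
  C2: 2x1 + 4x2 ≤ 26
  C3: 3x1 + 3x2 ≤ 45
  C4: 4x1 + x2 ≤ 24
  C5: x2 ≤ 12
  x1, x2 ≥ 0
Each vertex is the intersection of two constraint boundaries that also satisfies all remaining constraints:
  x1 = 0 and x2 = 0 → (0, 0)
  4x1 + x2 = 24 and x2 = 0 → (6, 0)
  2x1 + 4x2 = 26 and 4x1 + x2 = 24 → (5, 4)
  2x1 + 4x2 = 26 and x1 = 0 → (0, 6.5)

Evaluating z = -7x1 + x2 at each vertex:
  (0, 0): z = 0
  (6, 0): z = -42
  (5, 4): z = -31
  (0, 6.5): z = 6.5

The minimum is at (6, 0) with z = -42.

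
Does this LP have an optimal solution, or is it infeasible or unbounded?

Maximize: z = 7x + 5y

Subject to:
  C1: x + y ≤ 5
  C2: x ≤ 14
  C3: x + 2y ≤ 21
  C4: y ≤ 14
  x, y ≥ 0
The point (5, 0) satisfies every constraint, so the LP is feasible; the constraints give x ≤ 14 and y ≤ 14, which with x, y ≥ 0 keep the feasible region inside a bounded box. A feasible, bounded LP attains a finite optimum at a vertex.

Bounded optimum: z* = 35 at (5, 0).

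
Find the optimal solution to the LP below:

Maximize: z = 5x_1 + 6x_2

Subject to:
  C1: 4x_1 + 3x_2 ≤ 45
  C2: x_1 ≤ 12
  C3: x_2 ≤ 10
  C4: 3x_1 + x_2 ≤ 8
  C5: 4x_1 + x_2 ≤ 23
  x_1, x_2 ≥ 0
x_1 = 0, x_2 = 8, z = 48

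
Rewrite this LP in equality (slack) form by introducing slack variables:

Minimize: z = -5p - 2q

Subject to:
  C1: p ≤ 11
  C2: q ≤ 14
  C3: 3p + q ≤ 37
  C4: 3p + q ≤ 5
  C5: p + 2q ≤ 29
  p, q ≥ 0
min z = -5p - 2q

s.t.
  p + s1 = 11
  q + s2 = 14
  3p + q + s3 = 37
  3p + q + s4 = 5
  p + 2q + s5 = 29
  p, q, s1, s2, s3, s4, s5 ≥ 0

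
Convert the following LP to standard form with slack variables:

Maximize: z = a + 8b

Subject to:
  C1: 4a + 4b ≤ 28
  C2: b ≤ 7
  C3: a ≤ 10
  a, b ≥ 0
max z = a + 8b

s.t.
  4a + 4b + s1 = 28
  b + s2 = 7
  a + s3 = 10
  a, b, s1, s2, s3 ≥ 0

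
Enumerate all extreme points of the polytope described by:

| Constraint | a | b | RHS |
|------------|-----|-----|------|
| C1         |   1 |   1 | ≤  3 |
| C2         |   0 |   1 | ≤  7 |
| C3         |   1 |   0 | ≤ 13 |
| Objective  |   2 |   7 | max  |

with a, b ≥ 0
Each vertex is the intersection of two constraint boundaries that also satisfies all remaining constraints:
  a = 0 and b = 0 → (0, 0)
  a + b = 3 and b = 0 → (3, 0)
  a + b = 3 and a = 0 → (0, 3)

Vertices: (0, 0), (3, 0), (0, 3)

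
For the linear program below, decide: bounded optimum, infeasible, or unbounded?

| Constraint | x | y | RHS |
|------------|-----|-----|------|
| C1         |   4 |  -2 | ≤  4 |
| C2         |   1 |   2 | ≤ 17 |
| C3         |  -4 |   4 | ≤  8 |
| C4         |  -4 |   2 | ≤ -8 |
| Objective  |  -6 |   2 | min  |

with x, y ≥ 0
C1 requires 4x - 2y ≤ 4, while C4 (-4x + 2y ≤ -8) is equivalent to 4x - 2y ≥ 8. Together they would need 8 ≤ 4x - 2y ≤ 4, which is impossible since 8 > 4. No point satisfies all constraints.

Infeasible — the constraint set is empty.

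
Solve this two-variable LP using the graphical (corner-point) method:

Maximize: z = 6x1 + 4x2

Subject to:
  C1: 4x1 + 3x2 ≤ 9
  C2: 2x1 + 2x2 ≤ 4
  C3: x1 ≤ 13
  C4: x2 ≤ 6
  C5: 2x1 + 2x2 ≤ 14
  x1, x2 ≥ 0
x1 = 2, x2 = 0, z = 12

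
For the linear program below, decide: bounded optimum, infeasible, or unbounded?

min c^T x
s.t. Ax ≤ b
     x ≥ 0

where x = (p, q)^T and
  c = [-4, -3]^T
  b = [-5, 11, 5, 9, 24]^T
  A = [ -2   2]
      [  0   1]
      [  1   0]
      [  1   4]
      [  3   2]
The point (5, 1) satisfies every constraint, so the LP is feasible; the constraints give p ≤ 5 and q ≤ 11, which with p, q ≥ 0 keep the feasible region inside a bounded box. A feasible, bounded LP attains a finite optimum at a vertex.

Feasible with finite optimum z* = -23 at (5, 1).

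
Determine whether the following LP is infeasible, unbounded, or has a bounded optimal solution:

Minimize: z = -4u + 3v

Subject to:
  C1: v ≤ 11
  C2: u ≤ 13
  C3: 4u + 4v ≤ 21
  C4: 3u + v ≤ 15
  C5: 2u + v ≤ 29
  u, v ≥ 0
The point (5, 0) satisfies every constraint, so the LP is feasible; the constraints give u ≤ 13 and v ≤ 11, which with u, v ≥ 0 keep the feasible region inside a bounded box. A feasible, bounded LP attains a finite optimum at a vertex.

Feasible with finite optimum z* = -20 at (5, 0).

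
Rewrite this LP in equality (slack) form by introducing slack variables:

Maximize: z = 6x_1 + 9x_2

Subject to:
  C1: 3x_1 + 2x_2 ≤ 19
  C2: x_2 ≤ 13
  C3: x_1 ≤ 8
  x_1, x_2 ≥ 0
max z = 6x_1 + 9x_2

s.t.
  3x_1 + 2x_2 + s1 = 19
  x_2 + s2 = 13
  x_1 + s3 = 8
  x_1, x_2, s1, s2, s3 ≥ 0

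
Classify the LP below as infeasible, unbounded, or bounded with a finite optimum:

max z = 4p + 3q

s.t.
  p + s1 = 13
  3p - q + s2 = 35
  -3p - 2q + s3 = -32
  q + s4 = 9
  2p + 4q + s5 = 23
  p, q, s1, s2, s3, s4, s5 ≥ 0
The point (11.5, 0) satisfies every constraint, so the LP is feasible; the constraints give p ≤ 13 and q ≤ 9, which with p, q ≥ 0 keep the feasible region inside a bounded box. A feasible, bounded LP attains a finite optimum at a vertex.

Evaluating z = 4p + 3q at each vertex:
  (10.67, 0): z = 42.67
  (11.5, 0): z = 46
  (10.25, 0.625): z = 42.88

Feasible with finite optimum z* = 46 at (11.5, 0).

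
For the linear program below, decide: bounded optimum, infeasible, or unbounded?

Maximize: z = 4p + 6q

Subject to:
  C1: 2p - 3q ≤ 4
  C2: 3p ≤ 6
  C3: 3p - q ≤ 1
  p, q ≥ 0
Feasible point: (0, 0) satisfies every constraint, so the LP is feasible.
Direction d = (0, 1): for each constraint row a, a·d ≤ 0 —
  (2)(0) + (-3)(1) = -3 ≤ 0
  (3)(0) + (0)(1) = 0 ≤ 0
  (3)(0) + (-1)(1) = -1 ≤ 0
and d ≥ 0, so (0, 0) + t·d stays feasible for every t ≥ 0. Along this ray z = 4p + 6q changes by 6 per unit t, so z → +∞.

Unbounded: there is a feasible ray along which z → +∞.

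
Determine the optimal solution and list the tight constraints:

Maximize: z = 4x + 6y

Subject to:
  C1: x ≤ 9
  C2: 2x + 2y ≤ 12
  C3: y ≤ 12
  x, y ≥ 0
Optimal: x = 0, y = 6
Slack at optimum:
  C1: slack = 9
  C2: slack = 0 (binding)
  C3: slack = 6
  x ≥ 0: x = 0 (binding)
  y ≥ 0: y = 6
Binding constraints: C2, x ≥ 0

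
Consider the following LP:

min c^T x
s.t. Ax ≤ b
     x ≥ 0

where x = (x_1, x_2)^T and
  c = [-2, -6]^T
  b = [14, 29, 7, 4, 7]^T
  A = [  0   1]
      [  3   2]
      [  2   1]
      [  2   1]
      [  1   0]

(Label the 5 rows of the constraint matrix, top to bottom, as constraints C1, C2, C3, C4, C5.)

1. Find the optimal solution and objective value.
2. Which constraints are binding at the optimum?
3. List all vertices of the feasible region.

1. x_1 = 0, x_2 = 4, z = -24
2. C4, x_1 ≥ 0
3. (0, 0), (2, 0), (0, 4)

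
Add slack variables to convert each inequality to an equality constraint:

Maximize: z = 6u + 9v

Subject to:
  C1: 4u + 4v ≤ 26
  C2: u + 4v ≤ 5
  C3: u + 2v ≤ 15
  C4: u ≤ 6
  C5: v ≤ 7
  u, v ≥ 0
max z = 6u + 9v

s.t.
  4u + 4v + s1 = 26
  u + 4v + s2 = 5
  u + 2v + s3 = 15
  u + s4 = 6
  v + s5 = 7
  u, v, s1, s2, s3, s4, s5 ≥ 0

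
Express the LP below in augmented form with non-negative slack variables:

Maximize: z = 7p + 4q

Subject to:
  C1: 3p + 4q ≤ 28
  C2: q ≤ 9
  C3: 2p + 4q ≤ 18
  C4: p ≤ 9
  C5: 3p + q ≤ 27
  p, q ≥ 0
max z = 7p + 4q

s.t.
  3p + 4q + s1 = 28
  q + s2 = 9
  2p + 4q + s3 = 18
  p + s4 = 9
  3p + q + s5 = 27
  p, q, s1, s2, s3, s4, s5 ≥ 0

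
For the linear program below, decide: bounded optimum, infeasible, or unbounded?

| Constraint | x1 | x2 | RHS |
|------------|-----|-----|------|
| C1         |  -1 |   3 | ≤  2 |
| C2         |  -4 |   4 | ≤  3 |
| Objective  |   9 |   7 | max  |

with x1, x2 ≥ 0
Feasible point: (0, 0) satisfies every constraint, so the LP is feasible.
Direction d = (1, 0): for each constraint row a, a·d ≤ 0 —
  (-1)(1) + (3)(0) = -1 ≤ 0
  (-4)(1) + (4)(0) = -4 ≤ 0
and d ≥ 0, so (0, 0) + t·d stays feasible for every t ≥ 0. Along this ray z = 9x1 + 7x2 changes by 9 per unit t, so z → +∞.

Unbounded: there is a feasible ray along which z → +∞.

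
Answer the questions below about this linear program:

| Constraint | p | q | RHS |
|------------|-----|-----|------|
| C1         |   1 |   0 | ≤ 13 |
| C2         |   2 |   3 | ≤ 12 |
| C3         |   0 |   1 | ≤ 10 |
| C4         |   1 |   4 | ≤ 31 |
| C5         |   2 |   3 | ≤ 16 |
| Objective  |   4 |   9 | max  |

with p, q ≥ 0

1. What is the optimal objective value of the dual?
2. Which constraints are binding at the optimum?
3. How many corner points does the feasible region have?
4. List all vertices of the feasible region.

1. 36 (by strong duality, equal to the primal optimum)
2. C2, p ≥ 0
3. 3
4. (0, 0), (6, 0), (0, 4)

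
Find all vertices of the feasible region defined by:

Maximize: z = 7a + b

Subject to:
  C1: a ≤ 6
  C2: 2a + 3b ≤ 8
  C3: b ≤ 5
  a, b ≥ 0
Each vertex is the intersection of two constraint boundaries that also satisfies all remaining constraints:
  a = 0 and b = 0 → (0, 0)
  2a + 3b = 8 and b = 0 → (4, 0)
  2a + 3b = 8 and a = 0 → (0, 2.667)

Vertices: (0, 0), (4, 0), (0, 2.667)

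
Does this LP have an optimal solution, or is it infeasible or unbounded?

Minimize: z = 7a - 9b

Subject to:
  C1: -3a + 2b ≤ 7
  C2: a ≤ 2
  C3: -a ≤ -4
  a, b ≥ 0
C2 requires a ≤ 2, while C3 (-a ≤ -4) is equivalent to a ≥ 4. Together they would need 4 ≤ a ≤ 2, which is impossible since 4 > 2. No point satisfies all constraints.

Infeasible: no point satisfies all constraints simultaneously.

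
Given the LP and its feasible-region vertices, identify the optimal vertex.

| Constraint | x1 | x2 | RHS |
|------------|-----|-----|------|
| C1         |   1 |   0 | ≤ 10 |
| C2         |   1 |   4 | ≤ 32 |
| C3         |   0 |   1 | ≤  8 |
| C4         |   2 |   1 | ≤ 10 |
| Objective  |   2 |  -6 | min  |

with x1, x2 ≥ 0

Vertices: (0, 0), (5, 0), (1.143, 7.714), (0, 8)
Evaluating z = 2x1 - 6x2 at each vertex:
  (0, 0): z = 0
  (5, 0): z = 10
  (1.143, 7.714): z = -44
  (0, 8): z = -48

The smallest value is z = -48, attained at (0, 8).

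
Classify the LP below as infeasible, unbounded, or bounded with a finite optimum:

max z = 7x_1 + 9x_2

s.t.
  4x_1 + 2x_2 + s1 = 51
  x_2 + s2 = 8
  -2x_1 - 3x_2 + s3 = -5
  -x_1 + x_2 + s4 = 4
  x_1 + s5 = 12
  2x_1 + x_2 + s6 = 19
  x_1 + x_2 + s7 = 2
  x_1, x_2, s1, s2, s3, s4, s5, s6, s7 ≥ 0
The point (0, 2) satisfies every constraint, so the LP is feasible; the constraints give x_1 ≤ 12 and x_2 ≤ 8, which with x_1, x_2 ≥ 0 keep the feasible region inside a bounded box. A feasible, bounded LP attains a finite optimum at a vertex.

Evaluating z = 7x_1 + 9x_2 at each vertex:
  (1, 1): z = 16
  (0, 2): z = 18
  (0, 1.667): z = 15

Bounded optimum: z* = 18 at (0, 2).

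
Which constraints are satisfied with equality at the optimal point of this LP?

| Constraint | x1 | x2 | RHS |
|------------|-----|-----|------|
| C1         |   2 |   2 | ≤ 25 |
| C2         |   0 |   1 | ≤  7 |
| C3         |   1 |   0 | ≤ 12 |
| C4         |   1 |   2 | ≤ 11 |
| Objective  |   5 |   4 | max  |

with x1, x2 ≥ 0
Optimal: x1 = 11, x2 = 0
Binding: C4, x2 ≥ 0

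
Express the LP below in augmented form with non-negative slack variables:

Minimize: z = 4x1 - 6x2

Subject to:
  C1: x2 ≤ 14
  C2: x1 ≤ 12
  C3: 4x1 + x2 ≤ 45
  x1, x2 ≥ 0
min z = 4x1 - 6x2

s.t.
  x2 + s1 = 14
  x1 + s2 = 12
  4x1 + x2 + s3 = 45
  x1, x2, s1, s2, s3 ≥ 0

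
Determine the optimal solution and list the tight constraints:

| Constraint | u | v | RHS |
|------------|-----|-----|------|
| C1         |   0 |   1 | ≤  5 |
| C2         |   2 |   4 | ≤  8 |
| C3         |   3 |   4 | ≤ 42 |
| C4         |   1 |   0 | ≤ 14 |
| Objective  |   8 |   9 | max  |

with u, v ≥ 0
Optimal: u = 4, v = 0
Binding: C2, v ≥ 0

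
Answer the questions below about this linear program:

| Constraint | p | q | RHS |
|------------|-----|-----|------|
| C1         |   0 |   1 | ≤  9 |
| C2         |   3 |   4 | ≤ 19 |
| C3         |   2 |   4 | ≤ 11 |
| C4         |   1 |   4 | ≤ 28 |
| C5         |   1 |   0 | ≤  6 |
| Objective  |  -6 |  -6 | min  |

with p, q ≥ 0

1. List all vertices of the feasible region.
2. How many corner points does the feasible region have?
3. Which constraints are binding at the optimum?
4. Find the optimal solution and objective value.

1. (0, 0), (5.5, 0), (0, 2.75)
2. 3
3. C3, q ≥ 0
4. p = 5.5, q = 0, z = -33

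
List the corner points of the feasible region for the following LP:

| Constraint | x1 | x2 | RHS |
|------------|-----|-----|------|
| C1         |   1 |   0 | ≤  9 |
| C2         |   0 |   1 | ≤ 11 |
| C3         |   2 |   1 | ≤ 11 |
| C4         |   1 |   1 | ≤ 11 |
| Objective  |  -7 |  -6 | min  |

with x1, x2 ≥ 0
Each vertex is the intersection of two constraint boundaries that also satisfies all remaining constraints:
  x1 = 0 and x2 = 0 → (0, 0)
  2x1 + x2 = 11 and x2 = 0 → (5.5, 0)
  x2 = 11 and 2x1 + x2 = 11 → (0, 11)

Vertices: (0, 0), (5.5, 0), (0, 11)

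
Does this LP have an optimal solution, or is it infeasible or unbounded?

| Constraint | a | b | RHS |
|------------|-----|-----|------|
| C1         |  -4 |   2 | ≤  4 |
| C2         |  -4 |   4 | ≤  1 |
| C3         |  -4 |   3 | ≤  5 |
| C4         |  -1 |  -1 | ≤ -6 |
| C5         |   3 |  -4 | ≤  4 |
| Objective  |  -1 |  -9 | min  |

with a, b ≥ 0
Feasible point: (3, 3) satisfies every constraint, so the LP is feasible.
Direction d = (1, 1): for each constraint row a, a·d ≤ 0 —
  (-4)(1) + (2)(1) = -2 ≤ 0
  (-4)(1) + (4)(1) = 0 ≤ 0
  (-4)(1) + (3)(1) = -1 ≤ 0
  (-1)(1) + (-1)(1) = -2 ≤ 0
  (3)(1) + (-4)(1) = -1 ≤ 0
and d ≥ 0, so (3, 3) + t·d stays feasible for every t ≥ 0. Along this ray z = -a - 9b changes by -10 per unit t, so z → −∞.

Unbounded: there is a feasible ray along which z → −∞.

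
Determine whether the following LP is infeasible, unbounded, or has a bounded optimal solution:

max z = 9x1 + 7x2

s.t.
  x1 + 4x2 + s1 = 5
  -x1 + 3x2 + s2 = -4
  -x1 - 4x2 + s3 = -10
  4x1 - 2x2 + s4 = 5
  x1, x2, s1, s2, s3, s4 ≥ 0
The row x1 + 4x2 + s1 = 5 with s1 ≥ 0 requires x1 + 4x2 ≤ 5, while the row -x1 - 4x2 + s3 = -10 with s3 ≥ 0 is equivalent to x1 + 4x2 ≥ 10. Together they would need 10 ≤ x1 + 4x2 ≤ 5, which is impossible since 10 > 5. No point satisfies all constraints.

Infeasible — the constraint set is empty.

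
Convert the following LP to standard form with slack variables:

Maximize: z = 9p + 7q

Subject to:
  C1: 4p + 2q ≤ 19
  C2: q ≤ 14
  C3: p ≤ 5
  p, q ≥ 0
max z = 9p + 7q

s.t.
  4p + 2q + s1 = 19
  q + s2 = 14
  p + s3 = 5
  p, q, s1, s2, s3 ≥ 0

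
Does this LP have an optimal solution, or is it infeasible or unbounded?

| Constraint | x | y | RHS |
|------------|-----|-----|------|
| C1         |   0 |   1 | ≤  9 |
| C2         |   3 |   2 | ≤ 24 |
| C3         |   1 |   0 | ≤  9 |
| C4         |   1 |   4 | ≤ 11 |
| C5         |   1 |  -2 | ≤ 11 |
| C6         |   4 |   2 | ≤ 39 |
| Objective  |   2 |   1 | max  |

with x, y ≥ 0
The point (8, 0) satisfies every constraint, so the LP is feasible; the constraints give x ≤ 9 and y ≤ 9, which with x, y ≥ 0 keep the feasible region inside a bounded box. A feasible, bounded LP attains a finite optimum at a vertex.

The LP has an optimal solution: (8, 0) with z = 16.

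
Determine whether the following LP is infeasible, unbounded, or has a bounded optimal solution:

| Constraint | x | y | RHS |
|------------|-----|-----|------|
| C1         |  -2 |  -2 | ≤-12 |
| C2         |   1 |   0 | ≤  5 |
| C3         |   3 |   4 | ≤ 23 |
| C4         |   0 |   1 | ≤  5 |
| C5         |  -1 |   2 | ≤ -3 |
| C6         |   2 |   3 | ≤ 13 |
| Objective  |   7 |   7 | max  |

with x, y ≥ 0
The point (5, 1) satisfies every constraint, so the LP is feasible; the constraints give x ≤ 5 and y ≤ 5, which with x, y ≥ 0 keep the feasible region inside a bounded box. A feasible, bounded LP attains a finite optimum at a vertex.

Evaluating z = 7x + 7y at each vertex:
  (5, 1): z = 42

Bounded optimum: z* = 42 at (5, 1).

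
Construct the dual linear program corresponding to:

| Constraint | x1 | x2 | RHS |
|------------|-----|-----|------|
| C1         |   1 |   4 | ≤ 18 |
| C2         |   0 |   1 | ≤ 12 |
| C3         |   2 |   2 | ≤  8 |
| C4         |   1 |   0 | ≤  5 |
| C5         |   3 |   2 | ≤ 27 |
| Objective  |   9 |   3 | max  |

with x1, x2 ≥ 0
Minimize: z = 18y1 + 12y2 + 8y3 + 5y4 + 27y5

Subject to:
  C1: -y1 - 2y3 - y4 - 3y5 ≤ -9
  C2: -4y1 - y2 - 2y3 - 2y5 ≤ -3
  y1, y2, y3, y4, y5 ≥ 0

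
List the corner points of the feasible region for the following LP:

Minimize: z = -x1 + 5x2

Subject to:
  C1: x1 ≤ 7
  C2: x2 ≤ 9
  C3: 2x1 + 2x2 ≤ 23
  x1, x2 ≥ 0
Each vertex is the intersection of two constraint boundaries that also satisfies all remaining constraints:
  x1 = 0 and x2 = 0 → (0, 0)
  x1 = 7 and x2 = 0 → (7, 0)
  x1 = 7 and 2x1 + 2x2 = 23 → (7, 4.5)
  x2 = 9 and 2x1 + 2x2 = 23 → (2.5, 9)
  x2 = 9 and x1 = 0 → (0, 9)

Vertices: (0, 0), (7, 0), (7, 4.5), (2.5, 9), (0, 9)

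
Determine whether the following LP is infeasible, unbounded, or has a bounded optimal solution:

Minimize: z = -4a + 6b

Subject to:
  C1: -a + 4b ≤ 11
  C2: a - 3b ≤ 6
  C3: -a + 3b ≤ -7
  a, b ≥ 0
C2 requires a - 3b ≤ 6, while C3 (-a + 3b ≤ -7) is equivalent to a - 3b ≥ 7. Together they would need 7 ≤ a - 3b ≤ 6, which is impossible since 7 > 6. No point satisfies all constraints.

Infeasible — the constraint set is empty.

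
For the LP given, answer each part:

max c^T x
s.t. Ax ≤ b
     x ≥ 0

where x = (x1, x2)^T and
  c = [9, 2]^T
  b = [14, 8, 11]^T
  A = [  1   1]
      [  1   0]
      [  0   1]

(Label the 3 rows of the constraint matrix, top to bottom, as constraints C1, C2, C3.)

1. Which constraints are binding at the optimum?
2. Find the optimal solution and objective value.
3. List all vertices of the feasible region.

1. C1, C2
2. x1 = 8, x2 = 6, z = 84
3. (0, 0), (8, 0), (8, 6), (3, 11), (0, 11)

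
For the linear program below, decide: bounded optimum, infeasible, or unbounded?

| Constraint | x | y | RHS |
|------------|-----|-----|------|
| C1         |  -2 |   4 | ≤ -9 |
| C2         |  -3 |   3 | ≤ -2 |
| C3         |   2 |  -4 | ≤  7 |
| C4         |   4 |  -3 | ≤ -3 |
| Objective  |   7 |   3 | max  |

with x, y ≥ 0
C3 requires 2x - 4y ≤ 7, while C1 (-2x + 4y ≤ -9) is equivalent to 2x - 4y ≥ 9. Together they would need 9 ≤ 2x - 4y ≤ 7, which is impossible since 9 > 7. No point satisfies all constraints.

Infeasible — the constraint set is empty.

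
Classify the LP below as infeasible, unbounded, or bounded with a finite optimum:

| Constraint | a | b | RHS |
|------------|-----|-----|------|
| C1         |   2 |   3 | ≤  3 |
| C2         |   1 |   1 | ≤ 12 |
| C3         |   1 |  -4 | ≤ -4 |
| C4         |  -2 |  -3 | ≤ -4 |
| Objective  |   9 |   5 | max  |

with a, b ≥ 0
C1 requires 2a + 3b ≤ 3, while C4 (-2a - 3b ≤ -4) is equivalent to 2a + 3b ≥ 4. Together they would need 4 ≤ 2a + 3b ≤ 3, which is impossible since 4 > 3. No point satisfies all constraints.

Infeasible: no point satisfies all constraints simultaneously.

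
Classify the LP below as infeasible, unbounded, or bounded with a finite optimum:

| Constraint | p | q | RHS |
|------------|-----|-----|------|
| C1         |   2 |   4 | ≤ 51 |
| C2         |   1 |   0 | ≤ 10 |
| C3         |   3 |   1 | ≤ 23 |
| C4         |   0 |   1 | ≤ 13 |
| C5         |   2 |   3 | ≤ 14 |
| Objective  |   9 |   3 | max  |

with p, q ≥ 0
The point (7, 0) satisfies every constraint, so the LP is feasible; the constraints give p ≤ 10 and q ≤ 13, which with p, q ≥ 0 keep the feasible region inside a bounded box. A feasible, bounded LP attains a finite optimum at a vertex.

Feasible with finite optimum z* = 63 at (7, 0).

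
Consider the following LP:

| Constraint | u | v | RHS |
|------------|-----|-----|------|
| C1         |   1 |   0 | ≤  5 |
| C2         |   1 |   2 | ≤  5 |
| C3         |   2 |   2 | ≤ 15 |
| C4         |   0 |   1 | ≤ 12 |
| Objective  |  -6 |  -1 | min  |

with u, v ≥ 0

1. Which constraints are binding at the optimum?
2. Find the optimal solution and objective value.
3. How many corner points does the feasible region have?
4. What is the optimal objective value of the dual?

1. C1, C2, v ≥ 0
2. u = 5, v = 0, z = -30
3. 3
4. -30 (by strong duality, equal to the primal optimum)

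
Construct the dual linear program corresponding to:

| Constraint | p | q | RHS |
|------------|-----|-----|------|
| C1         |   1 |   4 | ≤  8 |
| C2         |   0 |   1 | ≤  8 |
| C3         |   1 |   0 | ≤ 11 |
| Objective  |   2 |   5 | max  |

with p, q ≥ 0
Minimize: z = 8y1 + 8y2 + 11y3

Subject to:
  C1: -y1 - y3 ≤ -2
  C2: -4y1 - y2 ≤ -5
  y1, y2, y3 ≥ 0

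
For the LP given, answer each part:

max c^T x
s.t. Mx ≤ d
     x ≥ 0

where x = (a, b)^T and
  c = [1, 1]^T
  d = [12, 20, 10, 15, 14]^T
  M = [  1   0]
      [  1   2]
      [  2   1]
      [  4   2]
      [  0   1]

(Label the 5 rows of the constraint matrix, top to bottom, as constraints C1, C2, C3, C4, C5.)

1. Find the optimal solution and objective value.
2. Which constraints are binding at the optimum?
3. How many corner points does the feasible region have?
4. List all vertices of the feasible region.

1. a = 0, b = 7.5, z = 7.5
2. C4, a ≥ 0
3. 3
4. (0, 0), (3.75, 0), (0, 7.5)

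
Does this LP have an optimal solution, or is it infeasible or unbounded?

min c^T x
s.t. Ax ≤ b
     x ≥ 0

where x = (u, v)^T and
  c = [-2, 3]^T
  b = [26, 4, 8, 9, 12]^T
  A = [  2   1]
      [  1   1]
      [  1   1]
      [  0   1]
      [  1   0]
The point (4, 0) satisfies every constraint, so the LP is feasible; the constraints give u ≤ 12 and v ≤ 9, which with u, v ≥ 0 keep the feasible region inside a bounded box. A feasible, bounded LP attains a finite optimum at a vertex.

Evaluating z = -2u + 3v at each vertex:
  (0, 0): z = 0
  (4, 0): z = -8
  (0, 4): z = 12

The LP has an optimal solution: (4, 0) with z = -8.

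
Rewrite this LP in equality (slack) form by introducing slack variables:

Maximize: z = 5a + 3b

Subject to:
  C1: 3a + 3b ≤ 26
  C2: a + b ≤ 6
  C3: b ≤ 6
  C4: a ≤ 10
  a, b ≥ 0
max z = 5a + 3b

s.t.
  3a + 3b + s1 = 26
  a + b + s2 = 6
  b + s3 = 6
  a + s4 = 10
  a, b, s1, s2, s3, s4 ≥ 0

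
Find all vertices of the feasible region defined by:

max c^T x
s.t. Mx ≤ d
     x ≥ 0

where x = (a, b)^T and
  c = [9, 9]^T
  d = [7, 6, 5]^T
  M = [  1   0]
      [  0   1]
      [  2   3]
Each vertex is the intersection of two constraint boundaries that also satisfies all remaining constraints:
  a = 0 and b = 0 → (0, 0)
  2a + 3b = 5 and b = 0 → (2.5, 0)
  2a + 3b = 5 and a = 0 → (0, 1.667)

Vertices: (0, 0), (2.5, 0), (0, 1.667)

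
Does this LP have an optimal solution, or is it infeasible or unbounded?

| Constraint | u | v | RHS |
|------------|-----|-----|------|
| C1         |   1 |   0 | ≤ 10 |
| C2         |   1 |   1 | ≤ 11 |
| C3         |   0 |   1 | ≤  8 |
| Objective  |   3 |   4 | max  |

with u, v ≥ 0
The point (3, 8) satisfies every constraint, so the LP is feasible; the constraints give u ≤ 10 and v ≤ 8, which with u, v ≥ 0 keep the feasible region inside a bounded box. A feasible, bounded LP attains a finite optimum at a vertex.

Evaluating z = 3u + 4v at each vertex:
  (0, 0): z = 0
  (10, 0): z = 30
  (10, 1): z = 34
  (3, 8): z = 41
  (0, 8): z = 32

Feasible with finite optimum z* = 41 at (3, 8).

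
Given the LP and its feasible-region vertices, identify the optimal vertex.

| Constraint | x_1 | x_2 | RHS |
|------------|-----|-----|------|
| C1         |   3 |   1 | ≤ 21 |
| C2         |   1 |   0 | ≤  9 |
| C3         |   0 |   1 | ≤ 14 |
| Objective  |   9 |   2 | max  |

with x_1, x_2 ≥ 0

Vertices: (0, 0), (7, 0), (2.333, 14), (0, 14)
(7, 0) with z = 63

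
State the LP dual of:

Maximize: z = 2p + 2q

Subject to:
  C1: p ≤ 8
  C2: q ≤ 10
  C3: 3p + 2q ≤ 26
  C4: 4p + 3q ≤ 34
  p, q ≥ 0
Minimize: z = 8y1 + 10y2 + 26y3 + 34y4

Subject to:
  C1: -y1 - 3y3 - 4y4 ≤ -2
  C2: -y2 - 2y3 - 3y4 ≤ -2
  y1, y2, y3, y4 ≥ 0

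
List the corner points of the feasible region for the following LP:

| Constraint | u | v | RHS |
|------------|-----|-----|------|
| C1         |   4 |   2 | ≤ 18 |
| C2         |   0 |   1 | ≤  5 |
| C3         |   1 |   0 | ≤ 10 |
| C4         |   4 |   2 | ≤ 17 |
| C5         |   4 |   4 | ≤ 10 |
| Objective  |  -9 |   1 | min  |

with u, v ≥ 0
Each vertex is the intersection of two constraint boundaries that also satisfies all remaining constraints:
  u = 0 and v = 0 → (0, 0)
  4u + 4v = 10 and v = 0 → (2.5, 0)
  4u + 4v = 10 and u = 0 → (0, 2.5)

Vertices: (0, 0), (2.5, 0), (0, 2.5)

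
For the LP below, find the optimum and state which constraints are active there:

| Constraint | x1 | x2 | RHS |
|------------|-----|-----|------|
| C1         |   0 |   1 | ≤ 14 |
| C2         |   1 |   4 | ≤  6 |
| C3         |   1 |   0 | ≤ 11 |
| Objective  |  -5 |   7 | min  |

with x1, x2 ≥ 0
Optimal: x1 = 6, x2 = 0
Slack at optimum:
  C1: slack = 14
  C2: slack = 0 (binding)
  C3: slack = 5
  x1 ≥ 0: x1 = 6
  x2 ≥ 0: x2 = 0 (binding)
Binding constraints: C2, x2 ≥ 0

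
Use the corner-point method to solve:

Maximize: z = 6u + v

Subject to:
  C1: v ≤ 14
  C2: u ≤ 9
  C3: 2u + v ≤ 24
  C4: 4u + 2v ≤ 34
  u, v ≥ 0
u = 8.5, v = 0, z = 51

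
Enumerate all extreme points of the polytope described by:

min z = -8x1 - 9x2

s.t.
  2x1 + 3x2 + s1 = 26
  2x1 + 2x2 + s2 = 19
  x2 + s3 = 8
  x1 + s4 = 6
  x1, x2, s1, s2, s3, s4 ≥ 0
Each vertex is the intersection of two constraint boundaries that also satisfies all remaining constraints:
  x1 = 0 and x2 = 0 → (0, 0)
  x1 = 6 and x2 = 0 → (6, 0)
  2x1 + 2x2 = 19 and x1 = 6 → (6, 3.5)
  2x1 + 3x2 = 26 and 2x1 + 2x2 = 19 → (2.5, 7)
  2x1 + 3x2 = 26 and x2 = 8 → (1, 8)
  x2 = 8 and x1 = 0 → (0, 8)

Vertices: (0, 0), (6, 0), (6, 3.5), (2.5, 7), (1, 8), (0, 8)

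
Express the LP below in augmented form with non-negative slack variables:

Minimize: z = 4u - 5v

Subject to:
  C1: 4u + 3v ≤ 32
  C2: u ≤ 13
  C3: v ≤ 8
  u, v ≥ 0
min z = 4u - 5v

s.t.
  4u + 3v + s1 = 32
  u + s2 = 13
  v + s3 = 8
  u, v, s1, s2, s3 ≥ 0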